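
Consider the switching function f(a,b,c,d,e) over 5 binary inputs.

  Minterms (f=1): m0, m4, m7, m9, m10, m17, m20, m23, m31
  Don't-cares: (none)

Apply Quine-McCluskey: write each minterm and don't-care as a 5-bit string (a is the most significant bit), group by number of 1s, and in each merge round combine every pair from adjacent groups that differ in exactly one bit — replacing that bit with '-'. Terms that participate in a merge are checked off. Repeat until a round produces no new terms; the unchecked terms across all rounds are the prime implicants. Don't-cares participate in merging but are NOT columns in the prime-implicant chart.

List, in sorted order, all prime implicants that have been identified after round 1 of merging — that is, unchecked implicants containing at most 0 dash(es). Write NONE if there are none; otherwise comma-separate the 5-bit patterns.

size-2^0 implicants → 00000(✓)  00100(✓)  00111(✓)  01001  01010  10001  10100(✓)  10111(✓)  11111(✓)
size-2^1 implicants → -0100  -0111  00-00  1-111
Unchecked terms (primes): -0100, -0111, 00-00, 01001, 01010, 1-111, 10001

01001, 01010, 10001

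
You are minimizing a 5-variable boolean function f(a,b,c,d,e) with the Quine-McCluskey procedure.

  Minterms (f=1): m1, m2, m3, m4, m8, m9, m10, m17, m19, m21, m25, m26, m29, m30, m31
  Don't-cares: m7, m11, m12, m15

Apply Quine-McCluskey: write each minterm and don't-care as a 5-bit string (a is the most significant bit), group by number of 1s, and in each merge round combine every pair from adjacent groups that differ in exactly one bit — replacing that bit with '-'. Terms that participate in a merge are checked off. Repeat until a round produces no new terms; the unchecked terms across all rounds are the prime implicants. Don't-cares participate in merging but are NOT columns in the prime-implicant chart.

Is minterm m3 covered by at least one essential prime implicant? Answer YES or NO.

size-2^0 implicants → 00001(✓)  00010(✓)  00011(✓)  00100(✓)  00111(✓)  01000(✓)  01001(✓)  01010(✓)  01011(✓)  01100(✓)  01111(✓)  10001(✓)  10011(✓)  10101(✓)  11001(✓)  11010(✓)  11101(✓)  11110(✓)  11111(✓)
size-2^1 implicants → -0001(✓)  -0011(✓)  -1001(✓)  -1010  -1111  0-001(✓)  0-010(✓)  0-011(✓)  0-100  0-111(✓)  00-11(✓)  000-1(✓)  0001-(✓)  01-00  01-11(✓)  010-0(✓)  010-1(✓)  0100-(✓)  0101-(✓)  1-001(✓)  1-101(✓)  10-01(✓)  100-1(✓)  11-01(✓)  11-10  111-1  1111-
size-2^2 implicants → --001  -00-1  0--11  0-0-1  0-01-  010--  1--01
Unchecked terms (primes): --001, -00-1, -1010, -1111, 0--11, 0-0-1, 0-01-, 0-100, 01-00, 010--, 1--01, 11-10, 111-1, 1111-
Minterm coverage:
  m1 ⊆ --001,-00-1,0-0-1
  m2 ⊆ 0-01- [E]
  m3 ⊆ -00-1,0--11,0-0-1,0-01-
  m4 ⊆ 0-100 [E]
  m8 ⊆ 01-00,010--
  m9 ⊆ --001,0-0-1,010--
  m10 ⊆ -1010,0-01-,010--
  m17 ⊆ --001,-00-1,1--01
  m19 ⊆ -00-1 [E]
  m21 ⊆ 1--01 [E]
  m25 ⊆ --001,1--01
  m26 ⊆ -1010,11-10
  m29 ⊆ 1--01,111-1
  m30 ⊆ 11-10,1111-
  m31 ⊆ -1111,111-1,1111-
E = {-00-1, 0-01-, 0-100, 1--01}

YES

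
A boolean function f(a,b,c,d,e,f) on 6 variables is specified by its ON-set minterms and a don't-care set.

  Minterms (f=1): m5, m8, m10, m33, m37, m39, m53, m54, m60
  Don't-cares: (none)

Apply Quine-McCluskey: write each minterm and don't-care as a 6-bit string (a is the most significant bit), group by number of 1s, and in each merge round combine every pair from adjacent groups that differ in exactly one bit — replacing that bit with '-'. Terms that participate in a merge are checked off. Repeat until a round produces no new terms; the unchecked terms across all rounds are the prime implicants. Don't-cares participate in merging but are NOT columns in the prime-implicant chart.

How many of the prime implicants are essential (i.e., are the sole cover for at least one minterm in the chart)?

size-2^0 implicants → 000101(✓)  001000(✓)  001010(✓)  100001(✓)  100101(✓)  100111(✓)  110101(✓)  110110  111100
size-2^1 implicants → -00101  0010-0  1-0101  100-01  1001-1
Unchecked terms (primes): -00101, 0010-0, 1-0101, 100-01, 1001-1, 110110, 111100
Minterm coverage:
  m5 ⊆ -00101 [E]
  m8 ⊆ 0010-0 [E]
  m10 ⊆ 0010-0 [E]
  m33 ⊆ 100-01 [E]
  m37 ⊆ -00101,1-0101,100-01,1001-1
  m39 ⊆ 1001-1 [E]
  m53 ⊆ 1-0101 [E]
  m54 ⊆ 110110 [E]
  m60 ⊆ 111100 [E]
E = {-00101, 0010-0, 1-0101, 100-01, 1001-1, 110110, 111100}

7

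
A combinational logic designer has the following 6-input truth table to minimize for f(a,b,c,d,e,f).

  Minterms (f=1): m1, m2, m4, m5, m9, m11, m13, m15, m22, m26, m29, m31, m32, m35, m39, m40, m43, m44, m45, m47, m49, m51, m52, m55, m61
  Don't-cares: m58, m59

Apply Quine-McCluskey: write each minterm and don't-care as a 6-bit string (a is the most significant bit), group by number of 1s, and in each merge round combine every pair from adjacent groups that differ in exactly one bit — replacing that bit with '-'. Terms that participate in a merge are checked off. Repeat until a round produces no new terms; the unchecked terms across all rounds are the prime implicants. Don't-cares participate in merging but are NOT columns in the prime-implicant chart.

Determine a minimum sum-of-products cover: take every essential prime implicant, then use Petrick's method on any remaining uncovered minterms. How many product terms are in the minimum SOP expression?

13

Round 0: 000001✓ 000010 000100✓ 000101✓ 001001✓ 001011✓ 001101✓ 001111✓ 010110 011010✓ 011101✓ 011111✓ 100000✓ 100011✓ 100111✓ 101000✓ 101011✓ 101100✓ 101101✓ 101111✓ 110001✓ 110011✓ 110100 110111✓ 111010✓ 111011✓ 111101✓
Round 1: -01011✓ -01101✓ -01111✓ -11010 -11101✓ 0-1101✓ 0-1111✓ 00-001✓ 00-101✓ 000-01✓ 00010- 001-01✓ 001-11✓ 0010-1✓ 0011-1✓ 0111-1✓ 1-0011✓ 1-0111✓ 1-1011✓ 1-1101✓ 10-000 10-011✓ 10-111✓ 100-11✓ 101-00 101-11✓ 1011-1✓ 10110- 11-011✓ 110-11✓ 1100-1 11101-
Round 2: --1101 -01-11 -011-1 0-11-1 00--01 001--1 1--011 1-0-11 10--11
PIs = {--1101, -01-11, -011-1, -11010, 0-11-1, 00--01, 000010, 00010-, 001--1, 010110, 1--011, 1-0-11, 10--11, 10-000, 101-00, 10110-, 1100-1, 110100, 11101-}
Coverage chart:
  m1: 00--01 ←essential
  m2: 000010 ←essential
  m4: 00010- ←essential
  m5: 00--01,00010-
  m9: 00--01,001--1
  m11: -01-11,001--1
  m13: --1101,-011-1,0-11-1,00--01,001--1
  m15: -01-11,-011-1,0-11-1,001--1
  m22: 010110 ←essential
  m26: -11010 ←essential
  m29: --1101,0-11-1
  m31: 0-11-1 ←essential
  m32: 10-000 ←essential
  m35: 1--011,1-0-11,10--11
  m39: 1-0-11,10--11
  m40: 10-000,101-00
  m43: -01-11,1--011,10--11
  m44: 101-00,10110-
  m45: --1101,-011-1,10110-
  m47: -01-11,-011-1,10--11
  m49: 1100-1 ←essential
  m51: 1--011,1-0-11,1100-1
  m52: 110100 ←essential
  m55: 1-0-11 ←essential
  m61: --1101 ←essential
Essential: --1101, -11010, 0-11-1, 00--01, 000010, 00010-, 010110, 1-0-11, 10-000, 1100-1, 110100
Petrick residual → -01-11, 101-00
Min cover (13 terms): cde'f + b'cef + bcd'ef' + a'cdf + a'b'e'f + a'b'c'd'ef' + a'b'c'de' + a'bc'def' + ac'ef + ab'd'e'f' + ab'ce'f' + abc'd'f + abc'de'f'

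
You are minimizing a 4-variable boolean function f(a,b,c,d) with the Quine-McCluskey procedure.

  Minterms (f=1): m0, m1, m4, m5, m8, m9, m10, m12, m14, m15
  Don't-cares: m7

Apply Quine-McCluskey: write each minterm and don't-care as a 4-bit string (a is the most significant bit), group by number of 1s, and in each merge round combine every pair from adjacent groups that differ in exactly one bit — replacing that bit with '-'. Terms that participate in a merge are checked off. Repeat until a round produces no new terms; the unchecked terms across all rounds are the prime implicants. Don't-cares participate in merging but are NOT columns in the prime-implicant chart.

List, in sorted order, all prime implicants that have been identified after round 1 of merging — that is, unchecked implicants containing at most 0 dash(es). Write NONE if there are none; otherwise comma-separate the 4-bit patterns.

size-2^0 implicants → 0000(✓)  0001(✓)  0100(✓)  0101(✓)  0111(✓)  1000(✓)  1001(✓)  1010(✓)  1100(✓)  1110(✓)  1111(✓)
size-2^1 implicants → -000(✓)  -001(✓)  -100(✓)  -111  0-00(✓)  0-01(✓)  000-(✓)  01-1  010-(✓)  1-00(✓)  1-10(✓)  10-0(✓)  100-(✓)  11-0(✓)  111-
size-2^2 implicants → --00  -00-  0-0-  1--0
Unchecked terms (primes): --00, -00-, -111, 0-0-, 01-1, 1--0, 111-

NONE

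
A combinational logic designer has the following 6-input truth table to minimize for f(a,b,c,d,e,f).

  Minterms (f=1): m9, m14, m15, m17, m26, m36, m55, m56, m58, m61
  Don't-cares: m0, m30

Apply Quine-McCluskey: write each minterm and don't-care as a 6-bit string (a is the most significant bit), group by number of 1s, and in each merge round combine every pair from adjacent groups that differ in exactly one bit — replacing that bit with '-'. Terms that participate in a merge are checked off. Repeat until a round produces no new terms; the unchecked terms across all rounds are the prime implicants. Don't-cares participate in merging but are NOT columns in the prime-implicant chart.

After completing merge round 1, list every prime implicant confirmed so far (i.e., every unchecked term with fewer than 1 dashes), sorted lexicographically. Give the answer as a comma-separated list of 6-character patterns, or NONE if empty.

[col 0] 000000, 001001, 001110*, 001111*, 010001, 011010*, 011110*, 100100, 110111, 111000*, 111010*, 111101
[col 1] -11010, 0-1110, 00111-, 011-10, 1110-0
Prime implicants: -11010, 0-1110, 000000, 001001, 00111-, 010001, 011-10, 100100, 110111, 1110-0, 111101

000000, 001001, 010001, 100100, 110111, 111101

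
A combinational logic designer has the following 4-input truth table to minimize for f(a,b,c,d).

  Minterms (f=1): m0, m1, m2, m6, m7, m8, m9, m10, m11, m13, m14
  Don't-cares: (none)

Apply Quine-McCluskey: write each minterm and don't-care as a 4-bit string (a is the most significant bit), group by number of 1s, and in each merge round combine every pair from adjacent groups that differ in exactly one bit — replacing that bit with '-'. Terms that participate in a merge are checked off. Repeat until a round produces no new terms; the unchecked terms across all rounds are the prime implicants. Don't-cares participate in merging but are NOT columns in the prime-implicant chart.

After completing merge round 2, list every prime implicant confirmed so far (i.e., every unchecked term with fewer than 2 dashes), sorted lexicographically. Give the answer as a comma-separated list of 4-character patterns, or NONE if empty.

011-, 1-01

[col 0] 0000*, 0001*, 0010*, 0110*, 0111*, 1000*, 1001*, 1010*, 1011*, 1101*, 1110*
[col 1] -000*, -001*, -010*, -110*, 0-10*, 00-0*, 000-*, 011-, 1-01, 1-10*, 10-0*, 10-1*, 100-*, 101-*
[col 2] --10, -0-0, -00-, 10--
Prime implicants: --10, -0-0, -00-, 011-, 1-01, 10--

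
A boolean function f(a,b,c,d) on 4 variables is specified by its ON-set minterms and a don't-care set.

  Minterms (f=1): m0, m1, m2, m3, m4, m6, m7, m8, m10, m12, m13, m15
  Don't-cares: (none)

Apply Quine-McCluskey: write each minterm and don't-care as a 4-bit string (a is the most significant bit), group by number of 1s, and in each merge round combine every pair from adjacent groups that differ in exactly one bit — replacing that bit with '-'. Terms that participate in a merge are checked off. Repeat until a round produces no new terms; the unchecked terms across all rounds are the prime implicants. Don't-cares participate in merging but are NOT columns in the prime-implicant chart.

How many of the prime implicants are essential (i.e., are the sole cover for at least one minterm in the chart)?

Round 0: 0000✓ 0001✓ 0010✓ 0011✓ 0100✓ 0110✓ 0111✓ 1000✓ 1010✓ 1100✓ 1101✓ 1111✓
Round 1: -000✓ -010✓ -100✓ -111 0-00✓ 0-10✓ 0-11✓ 00-0✓ 00-1✓ 000-✓ 001-✓ 01-0✓ 011-✓ 1-00✓ 10-0✓ 11-1 110-
Round 2: --00 -0-0 0--0 0-1- 00--
PIs = {--00, -0-0, -111, 0--0, 0-1-, 00--, 11-1, 110-}
Coverage chart:
  m0: --00,-0-0,0--0,00--
  m1: 00-- ←essential
  m2: -0-0,0--0,0-1-,00--
  m3: 0-1-,00--
  m4: --00,0--0
  m6: 0--0,0-1-
  m7: -111,0-1-
  m8: --00,-0-0
  m10: -0-0 ←essential
  m12: --00,110-
  m13: 11-1,110-
  m15: -111,11-1
Essential: -0-0, 00--

2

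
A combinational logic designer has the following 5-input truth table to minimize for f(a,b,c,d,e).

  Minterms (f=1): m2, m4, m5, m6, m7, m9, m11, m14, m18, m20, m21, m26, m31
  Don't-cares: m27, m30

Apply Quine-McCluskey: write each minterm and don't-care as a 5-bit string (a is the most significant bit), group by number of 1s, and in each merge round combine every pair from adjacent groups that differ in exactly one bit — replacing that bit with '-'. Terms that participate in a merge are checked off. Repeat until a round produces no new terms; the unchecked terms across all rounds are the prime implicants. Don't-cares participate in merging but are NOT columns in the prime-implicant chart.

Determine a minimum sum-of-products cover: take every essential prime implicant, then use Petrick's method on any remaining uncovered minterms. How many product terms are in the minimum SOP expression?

[col 0] 00010*, 00100*, 00101*, 00110*, 00111*, 01001*, 01011*, 01110*, 10010*, 10100*, 10101*, 11010*, 11011*, 11110*, 11111*
[col 1] -0010, -0100*, -0101*, -1011, -1110, 0-110, 00-10, 001-0*, 001-1*, 0010-*, 0011-*, 010-1, 1-010, 1010-*, 11-10*, 11-11*, 1101-*, 1111-*
[col 2] -010-, 001--, 11-1-
Prime implicants: -0010, -010-, -1011, -1110, 0-110, 00-10, 001--, 010-1, 1-010, 11-1-
PI chart (minterm → PIs covering it):
  2 | -0010,00-10
  4 | -010-,001--
  5 | -010-,001--
  6 | 0-110,00-10,001--
  7 | 001--  (sole → essential)
  9 | 010-1  (sole → essential)
  11 | -1011,010-1
  14 | -1110,0-110
  18 | -0010,1-010
  20 | -010-  (sole → essential)
  21 | -010-  (sole → essential)
  26 | 1-010,11-1-
  31 | 11-1-  (sole → essential)
Essential prime implicants: -010-, 001--, 010-1, 11-1-
Petrick residual → -0010, -1110
Minimum SOP uses 6 PIs: b'c'de' + b'cd' + bcde' + a'b'c + a'bc'e + abd

6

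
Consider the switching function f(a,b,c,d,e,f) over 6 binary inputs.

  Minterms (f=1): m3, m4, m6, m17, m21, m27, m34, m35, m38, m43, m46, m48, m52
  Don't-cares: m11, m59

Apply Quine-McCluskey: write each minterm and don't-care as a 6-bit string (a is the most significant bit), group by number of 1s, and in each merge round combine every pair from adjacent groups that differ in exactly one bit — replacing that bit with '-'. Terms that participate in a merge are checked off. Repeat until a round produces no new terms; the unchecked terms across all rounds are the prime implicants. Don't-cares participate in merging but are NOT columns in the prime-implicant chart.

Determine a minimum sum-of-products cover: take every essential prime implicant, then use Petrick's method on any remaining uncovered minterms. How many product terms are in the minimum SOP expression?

7

Round 0: 000011✓ 000100✓ 000110✓ 001011✓ 010001✓ 010101✓ 011011✓ 100010✓ 100011✓ 100110✓ 101011✓ 101110✓ 110000✓ 110100✓ 111011✓
Round 1: -00011✓ -00110 -01011✓ -11011✓ 0-1011✓ 00-011✓ 0001-0 010-01 1-1011✓ 10-011✓ 10-110 100-10 10001- 110-00
Round 2: --1011 -0-011
PIs = {--1011, -0-011, -00110, 0001-0, 010-01, 10-110, 100-10, 10001-, 110-00}
Coverage chart:
  m3: -0-011 ←essential
  m4: 0001-0 ←essential
  m6: -00110,0001-0
  m17: 010-01 ←essential
  m21: 010-01 ←essential
  m27: --1011 ←essential
  m34: 100-10,10001-
  m35: -0-011,10001-
  m38: -00110,10-110,100-10
  m43: --1011,-0-011
  m46: 10-110 ←essential
  m48: 110-00 ←essential
  m52: 110-00 ←essential
Essential: --1011, -0-011, 0001-0, 010-01, 10-110, 110-00
Petrick residual → 100-10
Min cover (7 terms): cd'ef + b'd'ef + a'b'c'df' + a'bc'e'f + ab'def' + ab'c'ef' + abc'e'f'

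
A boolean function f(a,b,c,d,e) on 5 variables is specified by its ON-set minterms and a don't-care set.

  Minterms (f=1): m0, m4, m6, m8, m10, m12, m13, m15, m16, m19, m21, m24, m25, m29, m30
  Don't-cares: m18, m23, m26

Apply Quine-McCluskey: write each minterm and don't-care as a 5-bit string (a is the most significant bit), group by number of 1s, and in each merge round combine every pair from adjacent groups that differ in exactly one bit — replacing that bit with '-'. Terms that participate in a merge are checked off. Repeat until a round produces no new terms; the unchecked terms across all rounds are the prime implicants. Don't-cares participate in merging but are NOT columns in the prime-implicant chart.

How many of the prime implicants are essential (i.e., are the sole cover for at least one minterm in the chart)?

[col 0] 00000*, 00100*, 00110*, 01000*, 01010*, 01100*, 01101*, 01111*, 10000*, 10010*, 10011*, 10101*, 10111*, 11000*, 11001*, 11010*, 11101*, 11110*
[col 1] -0000*, -1000*, -1010*, -1101, 0-000*, 0-100*, 00-00*, 001-0, 01-00*, 010-0*, 011-1, 0110-, 1-000*, 1-010*, 1-101, 10-11, 100-0*, 1001-, 101-1, 11-01, 11-10, 110-0*, 1100-
[col 2] --000, -10-0, 0--00, 1-0-0
Prime implicants: --000, -10-0, -1101, 0--00, 001-0, 011-1, 0110-, 1-0-0, 1-101, 10-11, 1001-, 101-1, 11-01, 11-10, 1100-
PI chart (minterm → PIs covering it):
  0 | --000,0--00
  4 | 0--00,001-0
  6 | 001-0  (sole → essential)
  8 | --000,-10-0,0--00
  10 | -10-0  (sole → essential)
  12 | 0--00,0110-
  13 | -1101,011-1,0110-
  15 | 011-1  (sole → essential)
  16 | --000,1-0-0
  19 | 10-11,1001-
  21 | 1-101,101-1
  24 | --000,-10-0,1-0-0,1100-
  25 | 11-01,1100-
  29 | -1101,1-101,11-01
  30 | 11-10  (sole → essential)
Essential prime implicants: -10-0, 001-0, 011-1, 11-10

4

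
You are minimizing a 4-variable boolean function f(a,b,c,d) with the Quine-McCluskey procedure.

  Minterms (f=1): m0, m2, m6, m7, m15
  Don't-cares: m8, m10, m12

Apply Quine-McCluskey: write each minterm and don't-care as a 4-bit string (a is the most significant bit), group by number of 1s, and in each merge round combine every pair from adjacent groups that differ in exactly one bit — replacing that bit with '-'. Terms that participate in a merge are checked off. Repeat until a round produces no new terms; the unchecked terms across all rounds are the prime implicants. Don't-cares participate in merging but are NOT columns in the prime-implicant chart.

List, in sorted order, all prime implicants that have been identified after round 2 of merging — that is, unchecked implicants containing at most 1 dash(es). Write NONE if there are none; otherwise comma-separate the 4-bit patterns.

-111, 0-10, 011-, 1-00

size-2^0 implicants → 0000(✓)  0010(✓)  0110(✓)  0111(✓)  1000(✓)  1010(✓)  1100(✓)  1111(✓)
size-2^1 implicants → -000(✓)  -010(✓)  -111  0-10  00-0(✓)  011-  1-00  10-0(✓)
size-2^2 implicants → -0-0
Unchecked terms (primes): -0-0, -111, 0-10, 011-, 1-00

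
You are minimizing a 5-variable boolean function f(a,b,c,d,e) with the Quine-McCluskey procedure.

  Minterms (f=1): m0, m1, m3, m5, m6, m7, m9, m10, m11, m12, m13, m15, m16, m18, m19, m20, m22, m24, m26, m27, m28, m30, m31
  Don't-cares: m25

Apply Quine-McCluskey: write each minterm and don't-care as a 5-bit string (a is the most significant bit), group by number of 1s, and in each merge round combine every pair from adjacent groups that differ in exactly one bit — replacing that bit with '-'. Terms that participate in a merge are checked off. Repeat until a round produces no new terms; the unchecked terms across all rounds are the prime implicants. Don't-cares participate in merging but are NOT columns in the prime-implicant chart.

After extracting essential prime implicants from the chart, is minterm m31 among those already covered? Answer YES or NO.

NO

[col 0] 00000*, 00001*, 00011*, 00101*, 00110*, 00111*, 01001*, 01010*, 01011*, 01100*, 01101*, 01111*, 10000*, 10010*, 10011*, 10100*, 10110*, 11000*, 11001*, 11010*, 11011*, 11100*, 11110*, 11111*
[col 1] -0000, -0011*, -0110, -1001*, -1010*, -1011*, -1100, -1111*, 0-001*, 0-011*, 0-101*, 0-111*, 00-01*, 00-11*, 000-1*, 0000-, 001-1*, 0011-, 01-01*, 01-11*, 010-1*, 0101-*, 011-1*, 0110-, 1-000*, 1-010*, 1-011*, 1-100*, 1-110*, 10-00*, 10-10*, 100-0*, 1001-*, 101-0*, 11-00*, 11-10*, 11-11*, 110-0*, 110-1*, 1100-*, 1101-*, 111-0*, 1111-*
[col 2] --011, -1-11, -10-1, -101-, 0--01*, 0--11*, 0-0-1*, 0-1-1*, 00--1*, 01--1*, 1--00*, 1--10*, 1-0-0*, 1-01-, 1-1-0*, 10--0*, 11--0*, 11-1-, 110--
[col 3] 0---1, 1---0
Prime implicants: --011, -0000, -0110, -1-11, -10-1, -101-, -1100, 0---1, 0000-, 0011-, 0110-, 1---0, 1-01-, 11-1-, 110--
PI chart (minterm → PIs covering it):
  0 | -0000,0000-
  1 | 0---1,0000-
  3 | --011,0---1
  5 | 0---1  (sole → essential)
  6 | -0110,0011-
  7 | 0---1,0011-
  9 | -10-1,0---1
  10 | -101-  (sole → essential)
  11 | --011,-1-11,-10-1,-101-,0---1
  12 | -1100,0110-
  13 | 0---1,0110-
  15 | -1-11,0---1
  16 | -0000,1---0
  18 | 1---0,1-01-
  19 | --011,1-01-
  20 | 1---0  (sole → essential)
  22 | -0110,1---0
  24 | 1---0,110--
  26 | -101-,1---0,1-01-,11-1-,110--
  27 | --011,-1-11,-10-1,-101-,1-01-,11-1-,110--
  28 | -1100,1---0
  30 | 1---0,11-1-
  31 | -1-11,11-1-
Essential prime implicants: -101-, 0---1, 1---0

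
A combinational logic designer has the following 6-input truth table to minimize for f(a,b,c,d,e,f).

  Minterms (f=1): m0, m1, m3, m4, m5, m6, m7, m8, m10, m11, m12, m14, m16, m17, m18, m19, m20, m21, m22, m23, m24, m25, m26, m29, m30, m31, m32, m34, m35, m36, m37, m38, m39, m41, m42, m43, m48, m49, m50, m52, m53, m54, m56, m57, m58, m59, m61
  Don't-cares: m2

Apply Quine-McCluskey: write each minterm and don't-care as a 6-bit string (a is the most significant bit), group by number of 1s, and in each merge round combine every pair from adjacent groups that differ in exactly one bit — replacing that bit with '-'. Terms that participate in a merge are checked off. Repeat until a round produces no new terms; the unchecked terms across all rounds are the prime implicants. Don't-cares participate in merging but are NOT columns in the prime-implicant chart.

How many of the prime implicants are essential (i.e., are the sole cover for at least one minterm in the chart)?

6

Round 0: 000000✓ 000001✓ 000010✓ 000011✓ 000100✓ 000101✓ 000110✓ 000111✓ 001000✓ 001010✓ 001011✓ 001100✓ 001110✓ 010000✓ 010001✓ 010010✓ 010011✓ 010100✓ 010101✓ 010110✓ 010111✓ 011000✓ 011001✓ 011010✓ 011101✓ 011110✓ 011111✓ 100000✓ 100010✓ 100011✓ 100100✓ 100101✓ 100110✓ 100111✓ 101001✓ 101010✓ 101011✓ 110000✓ 110001✓ 110010✓ 110100✓ 110101✓ 110110✓ 111000✓ 111001✓ 111010✓ 111011✓ 111101✓
Round 1: -00000✓ -00010✓ -00011✓ -00100✓ -00101✓ -00110✓ -00111✓ -01010✓ -01011✓ -10000✓ -10001✓ -10010✓ -10100✓ -10101✓ -10110✓ -11000✓ -11001✓ -11010✓ -11101✓ 0-0000✓ 0-0001✓ 0-0010✓ 0-0011✓ 0-0100✓ 0-0101✓ 0-0110✓ 0-0111✓ 0-1000✓ 0-1010✓ 0-1110✓ 00-000✓ 00-010✓ 00-011✓ 00-100✓ 00-110✓ 000-00✓ 000-01✓ 000-10✓ 000-11✓ 0000-0✓ 0000-1✓ 00000-✓ 00001-✓ 0001-0✓ 0001-1✓ 00010-✓ 00011-✓ 001-00✓ 001-10✓ 0010-0✓ 00101-✓ 0011-0✓ 01-000✓ 01-001✓ 01-010✓ 01-101✓ 01-110✓ 01-111✓ 010-00✓ 010-01✓ 010-10✓ 010-11✓ 0100-0✓ 0100-1✓ 01000-✓ 01001-✓ 0101-0✓ 0101-1✓ 01010-✓ 01011-✓ 011-01✓ 011-10✓ 0110-0✓ 01100-✓ 0111-1✓ 01111-✓ 1-0000✓ 1-0010✓ 1-0100✓ 1-0101✓ 1-0110✓ 1-1001✓ 1-1010✓ 1-1011✓ 10-010✓ 10-011✓ 100-00✓ 100-10✓ 100-11✓ 1000-0✓ 10001-✓ 1001-0✓ 1001-1✓ 10010-✓ 10011-✓ 1010-1✓ 10101-✓ 11-000✓ 11-001✓ 11-010✓ 11-101✓ 110-00✓ 110-01✓ 110-10✓ 1100-0✓ 11000-✓ 1101-0✓ 11010-✓ 111-01✓ 1110-0✓ 1110-1✓ 11100-✓ 11101-✓
Round 2: --0000✓ --0010✓ --0100✓ --0101✓ --0110✓ --1010✓ -0-010✓ -0-011✓ -00-00✓ -00-10✓ -00-11✓ -000-0✓ -0001-✓ -001-0✓ -001-1✓ -0010-✓ -0011-✓ -0101-✓ -1-000✓ -1-001✓ -1-010✓ -1-101✓ -10-00✓ -10-01✓ -10-10✓ -100-0✓ -1000-✓ -101-0✓ -1010-✓ -11-01✓ -110-0✓ -1100-✓ 0--000✓ 0--010✓ 0--110✓ 0-0-00✓ 0-0-01✓ 0-0-10✓ 0-0-11✓ 0-00-0✓ 0-00-1✓ 0-000-✓ 0-001-✓ 0-01-0✓ 0-01-1✓ 0-010-✓ 0-011-✓ 0-1-10✓ 0-10-0✓ 00--00✓ 00--10✓ 00-0-0✓ 00-01-✓ 00-1-0✓ 000--0✓ 000--1✓ 000-0-✓ 000-1-✓ 0000--✓ 0001--✓ 001--0✓ 01--01✓ 01--10✓ 01-0-0✓ 01-00-✓ 01-1-1 01-11- 010--0✓ 010--1✓ 010-0-✓ 010-1-✓ 0100--✓ 0101--✓ 1--010✓ 1-0-00✓ 1-0-10✓ 1-00-0✓ 1-01-0✓ 1-010-✓ 1-10-1 1-101- 10-01-✓ 100--0✓ 100-1-✓ 1001--✓ 11--01✓ 11-0-0✓ 11-00-✓ 110--0✓ 110-0-✓ 1110--
Round 3: ---010 --0-00✓ --0-10✓ --00-0✓ --01-0✓ --010- -0-01- -00--0✓ -00-1- -001-- -1--01 -1-0-0 -1-00- -10--0✓ -10-0- 0---10 0--0-0 0-0--0✓ 0-0--1✓ 0-0-0-✓ 0-0-1-✓ 0-00--✓ 0-01--✓ 00---0 000---✓ 010---✓ 1-0--0✓
Round 4: --0--0 0-0---
PIs = {---010, --0--0, --010-, -0-01-, -00-1-, -001--, -1--01, -1-0-0, -1-00-, -10-0-, 0---10, 0--0-0, 0-0---, 00---0, 01-1-1, 01-11-, 1-10-1, 1-101-, 1110--}
Coverage chart:
  m0: --0--0,0--0-0,0-0---,00---0
  m1: 0-0--- ←essential
  m3: -0-01-,-00-1-,0-0---
  m4: --0--0,--010-,-001--,0-0---,00---0
  m5: --010-,-001--,0-0---
  m6: --0--0,-00-1-,-001--,0---10,0-0---,00---0
  m7: -00-1-,-001--,0-0---
  m8: 0--0-0,00---0
  m10: ---010,-0-01-,0---10,0--0-0,00---0
  m11: -0-01- ←essential
  m12: 00---0 ←essential
  m14: 0---10,00---0
  m16: --0--0,-1-0-0,-1-00-,-10-0-,0--0-0,0-0---
  m17: -1--01,-1-00-,-10-0-,0-0---
  m18: ---010,--0--0,-1-0-0,0---10,0--0-0,0-0---
  m19: 0-0--- ←essential
  m20: --0--0,--010-,-10-0-,0-0---
  m21: --010-,-1--01,-10-0-,0-0---,01-1-1
  m22: --0--0,0---10,0-0---,01-11-
  m23: 0-0---,01-1-1,01-11-
  m24: -1-0-0,-1-00-,0--0-0
  m25: -1--01,-1-00-
  m26: ---010,-1-0-0,0---10,0--0-0
  m29: -1--01,01-1-1
  m30: 0---10,01-11-
  m31: 01-1-1,01-11-
  m32: --0--0 ←essential
  m34: ---010,--0--0,-0-01-,-00-1-
  m35: -0-01-,-00-1-
  m36: --0--0,--010-,-001--
  m37: --010-,-001--
  m38: --0--0,-00-1-,-001--
  m39: -00-1-,-001--
  m41: 1-10-1 ←essential
  m42: ---010,-0-01-,1-101-
  m43: -0-01-,1-10-1,1-101-
  m48: --0--0,-1-0-0,-1-00-,-10-0-
  m49: -1--01,-1-00-,-10-0-
  m50: ---010,--0--0,-1-0-0
  m52: --0--0,--010-,-10-0-
  m53: --010-,-1--01,-10-0-
  m54: --0--0 ←essential
  m56: -1-0-0,-1-00-,1110--
  m57: -1--01,-1-00-,1-10-1,1110--
  m58: ---010,-1-0-0,1-101-,1110--
  m59: 1-10-1,1-101-,1110--
  m61: -1--01 ←essential
Essential: --0--0, -0-01-, -1--01, 0-0---, 00---0, 1-10-1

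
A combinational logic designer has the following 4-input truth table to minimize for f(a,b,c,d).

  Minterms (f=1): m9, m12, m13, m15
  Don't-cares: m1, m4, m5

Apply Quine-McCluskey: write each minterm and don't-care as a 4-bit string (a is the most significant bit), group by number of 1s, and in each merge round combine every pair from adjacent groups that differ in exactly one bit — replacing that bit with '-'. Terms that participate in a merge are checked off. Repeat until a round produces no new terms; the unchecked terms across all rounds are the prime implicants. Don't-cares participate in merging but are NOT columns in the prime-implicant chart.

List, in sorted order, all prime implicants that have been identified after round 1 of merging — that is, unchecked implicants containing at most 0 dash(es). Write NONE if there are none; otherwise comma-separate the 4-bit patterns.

[col 0] 0001*, 0100*, 0101*, 1001*, 1100*, 1101*, 1111*
[col 1] -001*, -100*, -101*, 0-01*, 010-*, 1-01*, 11-1, 110-*
[col 2] --01, -10-
Prime implicants: --01, -10-, 11-1

NONE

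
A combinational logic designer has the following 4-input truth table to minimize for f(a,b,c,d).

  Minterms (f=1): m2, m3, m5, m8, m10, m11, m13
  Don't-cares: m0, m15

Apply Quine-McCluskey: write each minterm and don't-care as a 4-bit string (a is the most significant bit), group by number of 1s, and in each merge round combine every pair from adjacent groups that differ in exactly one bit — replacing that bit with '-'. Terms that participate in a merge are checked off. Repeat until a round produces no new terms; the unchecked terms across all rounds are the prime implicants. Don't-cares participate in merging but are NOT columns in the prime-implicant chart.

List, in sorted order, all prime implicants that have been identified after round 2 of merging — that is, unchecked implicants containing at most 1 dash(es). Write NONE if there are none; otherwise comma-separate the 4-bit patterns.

[col 0] 0000*, 0010*, 0011*, 0101*, 1000*, 1010*, 1011*, 1101*, 1111*
[col 1] -000*, -010*, -011*, -101, 00-0*, 001-*, 1-11, 10-0*, 101-*, 11-1
[col 2] -0-0, -01-
Prime implicants: -0-0, -01-, -101, 1-11, 11-1

-101, 1-11, 11-1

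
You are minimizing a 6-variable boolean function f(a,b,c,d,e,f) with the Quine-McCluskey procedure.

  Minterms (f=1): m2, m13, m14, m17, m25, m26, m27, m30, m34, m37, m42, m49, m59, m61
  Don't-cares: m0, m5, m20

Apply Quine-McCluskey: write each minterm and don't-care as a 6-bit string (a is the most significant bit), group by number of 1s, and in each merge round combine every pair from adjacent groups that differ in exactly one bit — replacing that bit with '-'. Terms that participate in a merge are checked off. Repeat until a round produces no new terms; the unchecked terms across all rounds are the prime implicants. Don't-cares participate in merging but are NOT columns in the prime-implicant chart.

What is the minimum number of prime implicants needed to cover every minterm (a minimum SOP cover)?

Round 0: 000000✓ 000010✓ 000101✓ 001101✓ 001110✓ 010001✓ 010100 011001✓ 011010✓ 011011✓ 011110✓ 100010✓ 100101✓ 101010✓ 110001✓ 111011✓ 111101
Round 1: -00010 -00101 -10001 -11011 0-1110 00-101 0000-0 01-001 011-10 0110-1 01101- 10-010
PIs = {-00010, -00101, -10001, -11011, 0-1110, 00-101, 0000-0, 01-001, 010100, 011-10, 0110-1, 01101-, 10-010, 111101}
Coverage chart:
  m2: -00010,0000-0
  m13: 00-101 ←essential
  m14: 0-1110 ←essential
  m17: -10001,01-001
  m25: 01-001,0110-1
  m26: 011-10,01101-
  m27: -11011,0110-1,01101-
  m30: 0-1110,011-10
  m34: -00010,10-010
  m37: -00101 ←essential
  m42: 10-010 ←essential
  m49: -10001 ←essential
  m59: -11011 ←essential
  m61: 111101 ←essential
Essential: -00101, -10001, -11011, 0-1110, 00-101, 10-010, 111101
Petrick residual → -00010, 01-001, 011-10
Min cover (10 terms): b'c'd'ef' + b'c'de'f + bc'd'e'f + bcd'ef + a'cdef' + a'b'de'f + a'bd'e'f + a'bcef' + ab'd'ef' + abcde'f

10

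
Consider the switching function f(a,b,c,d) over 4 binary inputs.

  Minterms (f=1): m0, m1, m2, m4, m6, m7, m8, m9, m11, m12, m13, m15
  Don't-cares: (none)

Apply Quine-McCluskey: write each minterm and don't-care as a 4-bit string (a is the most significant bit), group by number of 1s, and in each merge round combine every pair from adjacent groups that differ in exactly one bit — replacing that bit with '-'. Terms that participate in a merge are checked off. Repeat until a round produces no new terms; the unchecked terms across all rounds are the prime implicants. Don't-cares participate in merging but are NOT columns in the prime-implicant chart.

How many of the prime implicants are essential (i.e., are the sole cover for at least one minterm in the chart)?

3

Round 0: 0000✓ 0001✓ 0010✓ 0100✓ 0110✓ 0111✓ 1000✓ 1001✓ 1011✓ 1100✓ 1101✓ 1111✓
Round 1: -000✓ -001✓ -100✓ -111 0-00✓ 0-10✓ 00-0✓ 000-✓ 01-0✓ 011- 1-00✓ 1-01✓ 1-11✓ 10-1✓ 100-✓ 11-1✓ 110-✓
Round 2: --00 -00- 0--0 1--1 1-0-
PIs = {--00, -00-, -111, 0--0, 011-, 1--1, 1-0-}
Coverage chart:
  m0: --00,-00-,0--0
  m1: -00- ←essential
  m2: 0--0 ←essential
  m4: --00,0--0
  m6: 0--0,011-
  m7: -111,011-
  m8: --00,-00-,1-0-
  m9: -00-,1--1,1-0-
  m11: 1--1 ←essential
  m12: --00,1-0-
  m13: 1--1,1-0-
  m15: -111,1--1
Essential: -00-, 0--0, 1--1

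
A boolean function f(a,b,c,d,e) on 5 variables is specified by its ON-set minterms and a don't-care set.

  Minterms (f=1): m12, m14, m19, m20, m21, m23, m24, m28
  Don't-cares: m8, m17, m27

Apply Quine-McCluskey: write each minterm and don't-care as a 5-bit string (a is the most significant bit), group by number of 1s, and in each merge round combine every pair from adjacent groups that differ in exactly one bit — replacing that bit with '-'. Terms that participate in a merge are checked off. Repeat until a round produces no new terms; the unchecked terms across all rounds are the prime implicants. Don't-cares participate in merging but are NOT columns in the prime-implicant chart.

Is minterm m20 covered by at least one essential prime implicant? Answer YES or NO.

[col 0] 01000*, 01100*, 01110*, 10001*, 10011*, 10100*, 10101*, 10111*, 11000*, 11011*, 11100*
[col 1] -1000*, -1100*, 01-00*, 011-0, 1-011, 1-100, 10-01*, 10-11*, 100-1*, 101-1*, 1010-, 11-00*
[col 2] -1-00, 10--1
Prime implicants: -1-00, 011-0, 1-011, 1-100, 10--1, 1010-
PI chart (minterm → PIs covering it):
  12 | -1-00,011-0
  14 | 011-0  (sole → essential)
  19 | 1-011,10--1
  20 | 1-100,1010-
  21 | 10--1,1010-
  23 | 10--1  (sole → essential)
  24 | -1-00  (sole → essential)
  28 | -1-00,1-100
Essential prime implicants: -1-00, 011-0, 10--1

NO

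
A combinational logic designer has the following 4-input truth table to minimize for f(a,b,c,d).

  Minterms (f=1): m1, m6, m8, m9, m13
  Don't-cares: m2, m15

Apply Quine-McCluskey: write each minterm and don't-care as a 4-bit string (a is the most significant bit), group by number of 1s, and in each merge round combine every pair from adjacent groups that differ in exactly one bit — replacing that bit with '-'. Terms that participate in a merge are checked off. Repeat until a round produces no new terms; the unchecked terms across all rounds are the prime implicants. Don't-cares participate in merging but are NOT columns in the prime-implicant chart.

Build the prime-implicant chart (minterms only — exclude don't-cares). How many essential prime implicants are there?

3

size-2^0 implicants → 0001(✓)  0010(✓)  0110(✓)  1000(✓)  1001(✓)  1101(✓)  1111(✓)
size-2^1 implicants → -001  0-10  1-01  100-  11-1
Unchecked terms (primes): -001, 0-10, 1-01, 100-, 11-1
Minterm coverage:
  m1 ⊆ -001 [E]
  m6 ⊆ 0-10 [E]
  m8 ⊆ 100- [E]
  m9 ⊆ -001,1-01,100-
  m13 ⊆ 1-01,11-1
E = {-001, 0-10, 100-}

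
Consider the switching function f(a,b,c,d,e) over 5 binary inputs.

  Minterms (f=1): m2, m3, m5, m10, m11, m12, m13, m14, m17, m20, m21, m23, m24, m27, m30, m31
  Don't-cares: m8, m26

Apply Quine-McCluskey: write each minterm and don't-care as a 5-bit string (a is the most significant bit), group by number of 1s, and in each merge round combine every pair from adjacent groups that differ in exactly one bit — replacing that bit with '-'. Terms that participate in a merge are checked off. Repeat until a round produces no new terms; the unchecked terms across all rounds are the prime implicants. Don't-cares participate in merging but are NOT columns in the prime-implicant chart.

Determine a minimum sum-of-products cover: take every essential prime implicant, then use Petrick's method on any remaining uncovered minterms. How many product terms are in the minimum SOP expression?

8

Round 0: 00010✓ 00011✓ 00101✓ 01000✓ 01010✓ 01011✓ 01100✓ 01101✓ 01110✓ 10001✓ 10100✓ 10101✓ 10111✓ 11000✓ 11010✓ 11011✓ 11110✓ 11111✓
Round 1: -0101 -1000✓ -1010✓ -1011✓ -1110✓ 0-010✓ 0-011✓ 0-101 0001-✓ 01-00✓ 01-10✓ 010-0✓ 0101-✓ 011-0✓ 0110- 1-111 10-01 101-1 1010- 11-10✓ 11-11✓ 110-0✓ 1101-✓ 1111-✓
Round 2: -1-10 -10-0 -101- 0-01- 01--0 11-1-
PIs = {-0101, -1-10, -10-0, -101-, 0-01-, 0-101, 01--0, 0110-, 1-111, 10-01, 101-1, 1010-, 11-1-}
Coverage chart:
  m2: 0-01- ←essential
  m3: 0-01- ←essential
  m5: -0101,0-101
  m10: -1-10,-10-0,-101-,0-01-,01--0
  m11: -101-,0-01-
  m12: 01--0,0110-
  m13: 0-101,0110-
  m14: -1-10,01--0
  m17: 10-01 ←essential
  m20: 1010- ←essential
  m21: -0101,10-01,101-1,1010-
  m23: 1-111,101-1
  m24: -10-0 ←essential
  m27: -101-,11-1-
  m30: -1-10,11-1-
  m31: 1-111,11-1-
Essential: -10-0, 0-01-, 10-01, 1010-
Petrick residual → 0-101, 01--0, 1-111, 11-1-
Min cover (8 terms): bc'e' + a'c'd + a'cd'e + a'be' + acde + ab'd'e + ab'cd' + abd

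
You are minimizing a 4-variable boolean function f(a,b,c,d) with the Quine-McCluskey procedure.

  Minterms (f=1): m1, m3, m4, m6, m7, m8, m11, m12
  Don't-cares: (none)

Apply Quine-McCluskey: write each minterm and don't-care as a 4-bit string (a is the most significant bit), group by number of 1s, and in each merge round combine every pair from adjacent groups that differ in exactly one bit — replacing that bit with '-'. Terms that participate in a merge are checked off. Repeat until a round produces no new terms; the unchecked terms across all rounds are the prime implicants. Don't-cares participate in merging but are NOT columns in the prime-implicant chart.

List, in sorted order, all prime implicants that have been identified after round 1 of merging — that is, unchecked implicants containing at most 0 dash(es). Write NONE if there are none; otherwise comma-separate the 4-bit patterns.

NONE

[col 0] 0001*, 0011*, 0100*, 0110*, 0111*, 1000*, 1011*, 1100*
[col 1] -011, -100, 0-11, 00-1, 01-0, 011-, 1-00
Prime implicants: -011, -100, 0-11, 00-1, 01-0, 011-, 1-00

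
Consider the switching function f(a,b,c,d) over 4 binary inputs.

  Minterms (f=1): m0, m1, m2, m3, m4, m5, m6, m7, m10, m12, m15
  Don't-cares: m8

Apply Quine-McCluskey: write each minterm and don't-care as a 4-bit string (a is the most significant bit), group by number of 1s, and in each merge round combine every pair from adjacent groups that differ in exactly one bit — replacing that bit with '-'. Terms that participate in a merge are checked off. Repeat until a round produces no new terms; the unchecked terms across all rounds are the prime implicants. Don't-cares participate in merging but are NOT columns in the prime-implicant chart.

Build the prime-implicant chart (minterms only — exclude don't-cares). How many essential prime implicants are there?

4

size-2^0 implicants → 0000(✓)  0001(✓)  0010(✓)  0011(✓)  0100(✓)  0101(✓)  0110(✓)  0111(✓)  1000(✓)  1010(✓)  1100(✓)  1111(✓)
size-2^1 implicants → -000(✓)  -010(✓)  -100(✓)  -111  0-00(✓)  0-01(✓)  0-10(✓)  0-11(✓)  00-0(✓)  00-1(✓)  000-(✓)  001-(✓)  01-0(✓)  01-1(✓)  010-(✓)  011-(✓)  1-00(✓)  10-0(✓)
size-2^2 implicants → --00  -0-0  0--0(✓)  0--1(✓)  0-0-(✓)  0-1-(✓)  00--(✓)  01--(✓)
size-2^3 implicants → 0---
Unchecked terms (primes): --00, -0-0, -111, 0---
Minterm coverage:
  m0 ⊆ --00,-0-0,0---
  m1 ⊆ 0--- [E]
  m2 ⊆ -0-0,0---
  m3 ⊆ 0--- [E]
  m4 ⊆ --00,0---
  m5 ⊆ 0--- [E]
  m6 ⊆ 0--- [E]
  m7 ⊆ -111,0---
  m10 ⊆ -0-0 [E]
  m12 ⊆ --00 [E]
  m15 ⊆ -111 [E]
E = {--00, -0-0, -111, 0---}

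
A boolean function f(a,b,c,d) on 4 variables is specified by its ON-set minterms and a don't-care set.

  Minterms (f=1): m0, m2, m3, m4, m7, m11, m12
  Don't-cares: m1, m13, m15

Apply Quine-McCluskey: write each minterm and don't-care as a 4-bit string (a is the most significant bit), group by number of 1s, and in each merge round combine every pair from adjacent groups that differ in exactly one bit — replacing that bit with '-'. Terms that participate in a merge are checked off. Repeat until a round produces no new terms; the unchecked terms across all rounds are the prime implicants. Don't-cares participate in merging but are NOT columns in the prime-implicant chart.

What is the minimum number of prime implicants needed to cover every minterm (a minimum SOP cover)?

Round 0: 0000✓ 0001✓ 0010✓ 0011✓ 0100✓ 0111✓ 1011✓ 1100✓ 1101✓ 1111✓
Round 1: -011✓ -100 -111✓ 0-00 0-11✓ 00-0✓ 00-1✓ 000-✓ 001-✓ 1-11✓ 11-1 110-
Round 2: --11 00--
PIs = {--11, -100, 0-00, 00--, 11-1, 110-}
Coverage chart:
  m0: 0-00,00--
  m2: 00-- ←essential
  m3: --11,00--
  m4: -100,0-00
  m7: --11 ←essential
  m11: --11 ←essential
  m12: -100,110-
Essential: --11, 00--
Petrick residual → -100
Min cover (3 terms): cd + bc'd' + a'b'

3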